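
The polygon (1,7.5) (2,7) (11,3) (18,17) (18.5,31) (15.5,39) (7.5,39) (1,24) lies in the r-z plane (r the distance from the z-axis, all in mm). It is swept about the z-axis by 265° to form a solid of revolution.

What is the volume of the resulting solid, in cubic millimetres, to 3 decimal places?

Profile (r,z), 8 vertices: (1,7.5) (2,7) (11,3) (18,17) (18.5,31) (15.5,39) (7.5,39) (1,24)
edge 0: (1,7.5)→(2,7)  cross = 1·7 − 2·7.5 = -8.0000; (r_i+r_j)·cross = 3·-8.0000 = -24.0000
edge 1: (2,7)→(11,3)  cross = 2·3 − 11·7 = -71.0000; (r_i+r_j)·cross = 13·-71.0000 = -923.0000
edge 2: (11,3)→(18,17)  cross = 11·17 − 18·3 = 133.0000; (r_i+r_j)·cross = 29·133.0000 = 3857.0000
edge 3: (18,17)→(18.5,31)  cross = 18·31 − 18.5·17 = 243.5000; (r_i+r_j)·cross = 36.5·243.5000 = 8887.7500
edge 4: (18.5,31)→(15.5,39)  cross = 18.5·39 − 15.5·31 = 241.0000; (r_i+r_j)·cross = 34·241.0000 = 8194.0000
edge 5: (15.5,39)→(7.5,39)  cross = 15.5·39 − 7.5·39 = 312.0000; (r_i+r_j)·cross = 23·312.0000 = 7176.0000
edge 6: (7.5,39)→(1,24)  cross = 7.5·24 − 1·39 = 141.0000; (r_i+r_j)·cross = 8.5·141.0000 = 1198.5000
edge 7: (1,24)→(1,7.5)  cross = 1·7.5 − 1·24 = -16.5000; (r_i+r_j)·cross = 2·-16.5000 = -33.0000
Σcross = 975.0000 → A = |Σcross|/2 = 487.5000 mm²
Σ(r_i+r_j)·cross = 28333.2500 → first moment M = |Σ|/6 = 4722.2083
R_c = M/A = 4722.2083/487.5000 = 9.6866 mm
θ = 265° = 4.625123 rad
V = θ·R_c·A = 4.625123·9.6866·487.5000 = 21840.792 mm³

Volume = 21840.792 mm³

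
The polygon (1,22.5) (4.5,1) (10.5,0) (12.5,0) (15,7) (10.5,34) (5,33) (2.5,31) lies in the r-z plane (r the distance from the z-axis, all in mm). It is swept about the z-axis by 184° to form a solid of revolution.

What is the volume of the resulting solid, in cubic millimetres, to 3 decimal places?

Profile (r,z), 8 vertices: (1,22.5) (4.5,1) (10.5,0) (12.5,0) (15,7) (10.5,34) (5,33) (2.5,31)
edge 0: (1,22.5)→(4.5,1)  cross = 1·1 − 4.5·22.5 = -100.2500; (r_i+r_j)·cross = 5.5·-100.2500 = -551.3750
edge 1: (4.5,1)→(10.5,0)  cross = 4.5·0 − 10.5·1 = -10.5000; (r_i+r_j)·cross = 15·-10.5000 = -157.5000
edge 2: (10.5,0)→(12.5,0)  cross = 10.5·0 − 12.5·0 = 0.0000; (r_i+r_j)·cross = 23·0.0000 = 0.0000
edge 3: (12.5,0)→(15,7)  cross = 12.5·7 − 15·0 = 87.5000; (r_i+r_j)·cross = 27.5·87.5000 = 2406.2500
edge 4: (15,7)→(10.5,34)  cross = 15·34 − 10.5·7 = 436.5000; (r_i+r_j)·cross = 25.5·436.5000 = 11130.7500
edge 5: (10.5,34)→(5,33)  cross = 10.5·33 − 5·34 = 176.5000; (r_i+r_j)·cross = 15.5·176.5000 = 2735.7500
edge 6: (5,33)→(2.5,31)  cross = 5·31 − 2.5·33 = 72.5000; (r_i+r_j)·cross = 7.5·72.5000 = 543.7500
edge 7: (2.5,31)→(1,22.5)  cross = 2.5·22.5 − 1·31 = 25.2500; (r_i+r_j)·cross = 3.5·25.2500 = 88.3750
Σcross = 687.5000 → A = |Σcross|/2 = 343.7500 mm²
Σ(r_i+r_j)·cross = 16196.0000 → first moment M = |Σ|/6 = 2699.3333
R_c = M/A = 2699.3333/343.7500 = 7.8526 mm
θ = 184° = 3.211406 rad
V = θ·R_c·A = 3.211406·7.8526·343.7500 = 8668.655 mm³

Volume = 8668.655 mm³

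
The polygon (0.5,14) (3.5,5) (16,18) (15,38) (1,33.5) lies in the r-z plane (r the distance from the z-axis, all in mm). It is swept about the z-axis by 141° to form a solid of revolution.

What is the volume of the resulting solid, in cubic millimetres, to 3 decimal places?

Volume = 7131.883 mm³

Profile (r,z), 5 vertices: (0.5,14) (3.5,5) (16,18) (15,38) (1,33.5)
edge 0: (0.5,14)→(3.5,5)  cross = 0.5·5 − 3.5·14 = -46.5000; (r_i+r_j)·cross = 4·-46.5000 = -186.0000
edge 1: (3.5,5)→(16,18)  cross = 3.5·18 − 16·5 = -17.0000; (r_i+r_j)·cross = 19.5·-17.0000 = -331.5000
edge 2: (16,18)→(15,38)  cross = 16·38 − 15·18 = 338.0000; (r_i+r_j)·cross = 31·338.0000 = 10478.0000
edge 3: (15,38)→(1,33.5)  cross = 15·33.5 − 1·38 = 464.5000; (r_i+r_j)·cross = 16·464.5000 = 7432.0000
edge 4: (1,33.5)→(0.5,14)  cross = 1·14 − 0.5·33.5 = -2.7500; (r_i+r_j)·cross = 1.5·-2.7500 = -4.1250
Σcross = 736.2500 → A = |Σcross|/2 = 368.1250 mm²
Σ(r_i+r_j)·cross = 17388.3750 → first moment M = |Σ|/6 = 2898.0625
R_c = M/A = 2898.0625/368.1250 = 7.8725 mm
θ = 141° = 2.460914 rad
V = θ·R_c·A = 2.460914·7.8725·368.1250 = 7131.883 mm³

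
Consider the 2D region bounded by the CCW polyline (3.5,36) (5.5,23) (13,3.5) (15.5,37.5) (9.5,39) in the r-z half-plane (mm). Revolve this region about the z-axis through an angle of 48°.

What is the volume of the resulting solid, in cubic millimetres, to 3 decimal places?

Volume = 2093.348 mm³

Profile (r,z), 5 vertices: (3.5,36) (5.5,23) (13,3.5) (15.5,37.5) (9.5,39)
edge 0: (3.5,36)→(5.5,23)  cross = 3.5·23 − 5.5·36 = -117.5000; (r_i+r_j)·cross = 9·-117.5000 = -1057.5000
edge 1: (5.5,23)→(13,3.5)  cross = 5.5·3.5 − 13·23 = -279.7500; (r_i+r_j)·cross = 18.5·-279.7500 = -5175.3750
edge 2: (13,3.5)→(15.5,37.5)  cross = 13·37.5 − 15.5·3.5 = 433.2500; (r_i+r_j)·cross = 28.5·433.2500 = 12347.6250
edge 3: (15.5,37.5)→(9.5,39)  cross = 15.5·39 − 9.5·37.5 = 248.2500; (r_i+r_j)·cross = 25·248.2500 = 6206.2500
edge 4: (9.5,39)→(3.5,36)  cross = 9.5·36 − 3.5·39 = 205.5000; (r_i+r_j)·cross = 13·205.5000 = 2671.5000
Σcross = 489.7500 → A = |Σcross|/2 = 244.8750 mm²
Σ(r_i+r_j)·cross = 14992.5000 → first moment M = |Σ|/6 = 2498.7500
R_c = M/A = 2498.7500/244.8750 = 10.2042 mm
θ = 48° = 0.837758 rad
V = θ·R_c·A = 0.837758·10.2042·244.8750 = 2093.348 mm³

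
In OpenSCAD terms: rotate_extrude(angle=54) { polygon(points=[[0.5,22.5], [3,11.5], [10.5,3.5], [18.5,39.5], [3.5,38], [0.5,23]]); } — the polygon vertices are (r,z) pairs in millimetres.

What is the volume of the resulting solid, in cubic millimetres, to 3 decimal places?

Volume = 3316.854 mm³

Profile (r,z), 6 vertices: (0.5,22.5) (3,11.5) (10.5,3.5) (18.5,39.5) (3.5,38) (0.5,23)
edge 0: (0.5,22.5)→(3,11.5)  cross = 0.5·11.5 − 3·22.5 = -61.7500; (r_i+r_j)·cross = 3.5·-61.7500 = -216.1250
edge 1: (3,11.5)→(10.5,3.5)  cross = 3·3.5 − 10.5·11.5 = -110.2500; (r_i+r_j)·cross = 13.5·-110.2500 = -1488.3750
edge 2: (10.5,3.5)→(18.5,39.5)  cross = 10.5·39.5 − 18.5·3.5 = 350.0000; (r_i+r_j)·cross = 29·350.0000 = 10150.0000
edge 3: (18.5,39.5)→(3.5,38)  cross = 18.5·38 − 3.5·39.5 = 564.7500; (r_i+r_j)·cross = 22·564.7500 = 12424.5000
edge 4: (3.5,38)→(0.5,23)  cross = 3.5·23 − 0.5·38 = 61.5000; (r_i+r_j)·cross = 4·61.5000 = 246.0000
edge 5: (0.5,23)→(0.5,22.5)  cross = 0.5·22.5 − 0.5·23 = -0.2500; (r_i+r_j)·cross = 1·-0.2500 = -0.2500
Σcross = 804.0000 → A = |Σcross|/2 = 402.0000 mm²
Σ(r_i+r_j)·cross = 21115.7500 → first moment M = |Σ|/6 = 3519.2917
R_c = M/A = 3519.2917/402.0000 = 8.7545 mm
θ = 54° = 0.942478 rad
V = θ·R_c·A = 0.942478·8.7545·402.0000 = 3316.854 mm³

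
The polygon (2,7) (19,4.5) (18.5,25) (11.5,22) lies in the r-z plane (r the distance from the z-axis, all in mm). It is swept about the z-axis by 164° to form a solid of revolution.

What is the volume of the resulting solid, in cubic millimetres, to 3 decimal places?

Profile (r,z), 4 vertices: (2,7) (19,4.5) (18.5,25) (11.5,22)
edge 0: (2,7)→(19,4.5)  cross = 2·4.5 − 19·7 = -124.0000; (r_i+r_j)·cross = 21·-124.0000 = -2604.0000
edge 1: (19,4.5)→(18.5,25)  cross = 19·25 − 18.5·4.5 = 391.7500; (r_i+r_j)·cross = 37.5·391.7500 = 14690.6250
edge 2: (18.5,25)→(11.5,22)  cross = 18.5·22 − 11.5·25 = 119.5000; (r_i+r_j)·cross = 30·119.5000 = 3585.0000
edge 3: (11.5,22)→(2,7)  cross = 11.5·7 − 2·22 = 36.5000; (r_i+r_j)·cross = 13.5·36.5000 = 492.7500
Σcross = 423.7500 → A = |Σcross|/2 = 211.8750 mm²
Σ(r_i+r_j)·cross = 16164.3750 → first moment M = |Σ|/6 = 2694.0625
R_c = M/A = 2694.0625/211.8750 = 12.7153 mm
θ = 164° = 2.862340 rad
V = θ·R_c·A = 2.862340·12.7153·211.8750 = 7711.323 mm³

Volume = 7711.323 mm³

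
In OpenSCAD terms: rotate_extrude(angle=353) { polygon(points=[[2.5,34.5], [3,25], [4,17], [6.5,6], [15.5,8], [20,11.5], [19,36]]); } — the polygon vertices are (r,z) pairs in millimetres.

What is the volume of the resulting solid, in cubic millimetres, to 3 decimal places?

Profile (r,z), 7 vertices: (2.5,34.5) (3,25) (4,17) (6.5,6) (15.5,8) (20,11.5) (19,36)
edge 0: (2.5,34.5)→(3,25)  cross = 2.5·25 − 3·34.5 = -41.0000; (r_i+r_j)·cross = 5.5·-41.0000 = -225.5000
edge 1: (3,25)→(4,17)  cross = 3·17 − 4·25 = -49.0000; (r_i+r_j)·cross = 7·-49.0000 = -343.0000
edge 2: (4,17)→(6.5,6)  cross = 4·6 − 6.5·17 = -86.5000; (r_i+r_j)·cross = 10.5·-86.5000 = -908.2500
edge 3: (6.5,6)→(15.5,8)  cross = 6.5·8 − 15.5·6 = -41.0000; (r_i+r_j)·cross = 22·-41.0000 = -902.0000
edge 4: (15.5,8)→(20,11.5)  cross = 15.5·11.5 − 20·8 = 18.2500; (r_i+r_j)·cross = 35.5·18.2500 = 647.8750
edge 5: (20,11.5)→(19,36)  cross = 20·36 − 19·11.5 = 501.5000; (r_i+r_j)·cross = 39·501.5000 = 19558.5000
edge 6: (19,36)→(2.5,34.5)  cross = 19·34.5 − 2.5·36 = 565.5000; (r_i+r_j)·cross = 21.5·565.5000 = 12158.2500
Σcross = 867.7500 → A = |Σcross|/2 = 433.8750 mm²
Σ(r_i+r_j)·cross = 29985.8750 → first moment M = |Σ|/6 = 4997.6458
R_c = M/A = 4997.6458/433.8750 = 11.5186 mm
θ = 353° = 6.161012 rad
V = θ·R_c·A = 6.161012·11.5186·433.8750 = 30790.557 mm³

Volume = 30790.557 mm³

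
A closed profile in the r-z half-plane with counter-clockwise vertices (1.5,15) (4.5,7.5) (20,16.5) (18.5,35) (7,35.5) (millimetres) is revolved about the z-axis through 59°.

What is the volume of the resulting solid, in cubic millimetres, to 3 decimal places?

Profile (r,z), 5 vertices: (1.5,15) (4.5,7.5) (20,16.5) (18.5,35) (7,35.5)
edge 0: (1.5,15)→(4.5,7.5)  cross = 1.5·7.5 − 4.5·15 = -56.2500; (r_i+r_j)·cross = 6·-56.2500 = -337.5000
edge 1: (4.5,7.5)→(20,16.5)  cross = 4.5·16.5 − 20·7.5 = -75.7500; (r_i+r_j)·cross = 24.5·-75.7500 = -1855.8750
edge 2: (20,16.5)→(18.5,35)  cross = 20·35 − 18.5·16.5 = 394.7500; (r_i+r_j)·cross = 38.5·394.7500 = 15197.8750
edge 3: (18.5,35)→(7,35.5)  cross = 18.5·35.5 − 7·35 = 411.7500; (r_i+r_j)·cross = 25.5·411.7500 = 10499.6250
edge 4: (7,35.5)→(1.5,15)  cross = 7·15 − 1.5·35.5 = 51.7500; (r_i+r_j)·cross = 8.5·51.7500 = 439.8750
Σcross = 726.2500 → A = |Σcross|/2 = 363.1250 mm²
Σ(r_i+r_j)·cross = 23944.0000 → first moment M = |Σ|/6 = 3990.6667
R_c = M/A = 3990.6667/363.1250 = 10.9898 mm
θ = 59° = 1.029744 rad
V = θ·R_c·A = 1.029744·10.9898·363.1250 = 4109.366 mm³

Volume = 4109.366 mm³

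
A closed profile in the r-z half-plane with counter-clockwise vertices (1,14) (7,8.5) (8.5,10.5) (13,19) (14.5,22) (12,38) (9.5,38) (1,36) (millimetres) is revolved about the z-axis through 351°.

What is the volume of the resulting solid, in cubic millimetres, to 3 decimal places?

Profile (r,z), 8 vertices: (1,14) (7,8.5) (8.5,10.5) (13,19) (14.5,22) (12,38) (9.5,38) (1,36)
edge 0: (1,14)→(7,8.5)  cross = 1·8.5 − 7·14 = -89.5000; (r_i+r_j)·cross = 8·-89.5000 = -716.0000
edge 1: (7,8.5)→(8.5,10.5)  cross = 7·10.5 − 8.5·8.5 = 1.2500; (r_i+r_j)·cross = 15.5·1.2500 = 19.3750
edge 2: (8.5,10.5)→(13,19)  cross = 8.5·19 − 13·10.5 = 25.0000; (r_i+r_j)·cross = 21.5·25.0000 = 537.5000
edge 3: (13,19)→(14.5,22)  cross = 13·22 − 14.5·19 = 10.5000; (r_i+r_j)·cross = 27.5·10.5000 = 288.7500
edge 4: (14.5,22)→(12,38)  cross = 14.5·38 − 12·22 = 287.0000; (r_i+r_j)·cross = 26.5·287.0000 = 7605.5000
edge 5: (12,38)→(9.5,38)  cross = 12·38 − 9.5·38 = 95.0000; (r_i+r_j)·cross = 21.5·95.0000 = 2042.5000
edge 6: (9.5,38)→(1,36)  cross = 9.5·36 − 1·38 = 304.0000; (r_i+r_j)·cross = 10.5·304.0000 = 3192.0000
edge 7: (1,36)→(1,14)  cross = 1·14 − 1·36 = -22.0000; (r_i+r_j)·cross = 2·-22.0000 = -44.0000
Σcross = 611.2500 → A = |Σcross|/2 = 305.6250 mm²
Σ(r_i+r_j)·cross = 12925.6250 → first moment M = |Σ|/6 = 2154.2708
R_c = M/A = 2154.2708/305.6250 = 7.0487 mm
θ = 351° = 6.126106 rad
V = θ·R_c·A = 6.126106·7.0487·305.6250 = 13197.291 mm³

Volume = 13197.291 mm³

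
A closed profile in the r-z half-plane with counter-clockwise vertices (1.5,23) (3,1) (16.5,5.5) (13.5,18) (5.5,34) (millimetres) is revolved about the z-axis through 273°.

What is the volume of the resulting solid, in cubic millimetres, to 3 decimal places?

Profile (r,z), 5 vertices: (1.5,23) (3,1) (16.5,5.5) (13.5,18) (5.5,34)
edge 0: (1.5,23)→(3,1)  cross = 1.5·1 − 3·23 = -67.5000; (r_i+r_j)·cross = 4.5·-67.5000 = -303.7500
edge 1: (3,1)→(16.5,5.5)  cross = 3·5.5 − 16.5·1 = 0.0000; (r_i+r_j)·cross = 19.5·0.0000 = 0.0000
edge 2: (16.5,5.5)→(13.5,18)  cross = 16.5·18 − 13.5·5.5 = 222.7500; (r_i+r_j)·cross = 30·222.7500 = 6682.5000
edge 3: (13.5,18)→(5.5,34)  cross = 13.5·34 − 5.5·18 = 360.0000; (r_i+r_j)·cross = 19·360.0000 = 6840.0000
edge 4: (5.5,34)→(1.5,23)  cross = 5.5·23 − 1.5·34 = 75.5000; (r_i+r_j)·cross = 7·75.5000 = 528.5000
Σcross = 590.7500 → A = |Σcross|/2 = 295.3750 mm²
Σ(r_i+r_j)·cross = 13747.2500 → first moment M = |Σ|/6 = 2291.2083
R_c = M/A = 2291.2083/295.3750 = 7.7569 mm
θ = 273° = 4.764749 rad
V = θ·R_c·A = 4.764749·7.7569·295.3750 = 10917.032 mm³

Volume = 10917.032 mm³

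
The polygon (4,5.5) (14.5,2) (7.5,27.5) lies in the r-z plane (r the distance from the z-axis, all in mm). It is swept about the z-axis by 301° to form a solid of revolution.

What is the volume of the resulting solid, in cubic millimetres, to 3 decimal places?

Profile (r,z), 3 vertices: (4,5.5) (14.5,2) (7.5,27.5)
edge 0: (4,5.5)→(14.5,2)  cross = 4·2 − 14.5·5.5 = -71.7500; (r_i+r_j)·cross = 18.5·-71.7500 = -1327.3750
edge 1: (14.5,2)→(7.5,27.5)  cross = 14.5·27.5 − 7.5·2 = 383.7500; (r_i+r_j)·cross = 22·383.7500 = 8442.5000
edge 2: (7.5,27.5)→(4,5.5)  cross = 7.5·5.5 − 4·27.5 = -68.7500; (r_i+r_j)·cross = 11.5·-68.7500 = -790.6250
Σcross = 243.2500 → A = |Σcross|/2 = 121.6250 mm²
Σ(r_i+r_j)·cross = 6324.5000 → first moment M = |Σ|/6 = 1054.0833
R_c = M/A = 1054.0833/121.6250 = 8.6667 mm
θ = 301° = 5.253441 rad
V = θ·R_c·A = 5.253441·8.6667·121.6250 = 5537.565 mm³

Volume = 5537.565 mm³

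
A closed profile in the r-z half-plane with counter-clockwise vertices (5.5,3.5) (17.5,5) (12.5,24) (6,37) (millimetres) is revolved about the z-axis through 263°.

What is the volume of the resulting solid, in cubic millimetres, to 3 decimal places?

Volume = 10513.316 mm³

Profile (r,z), 4 vertices: (5.5,3.5) (17.5,5) (12.5,24) (6,37)
edge 0: (5.5,3.5)→(17.5,5)  cross = 5.5·5 − 17.5·3.5 = -33.7500; (r_i+r_j)·cross = 23·-33.7500 = -776.2500
edge 1: (17.5,5)→(12.5,24)  cross = 17.5·24 − 12.5·5 = 357.5000; (r_i+r_j)·cross = 30·357.5000 = 10725.0000
edge 2: (12.5,24)→(6,37)  cross = 12.5·37 − 6·24 = 318.5000; (r_i+r_j)·cross = 18.5·318.5000 = 5892.2500
edge 3: (6,37)→(5.5,3.5)  cross = 6·3.5 − 5.5·37 = -182.5000; (r_i+r_j)·cross = 11.5·-182.5000 = -2098.7500
Σcross = 459.7500 → A = |Σcross|/2 = 229.8750 mm²
Σ(r_i+r_j)·cross = 13742.2500 → first moment M = |Σ|/6 = 2290.3750
R_c = M/A = 2290.3750/229.8750 = 9.9636 mm
θ = 263° = 4.590216 rad
V = θ·R_c·A = 4.590216·9.9636·229.8750 = 10513.316 mm³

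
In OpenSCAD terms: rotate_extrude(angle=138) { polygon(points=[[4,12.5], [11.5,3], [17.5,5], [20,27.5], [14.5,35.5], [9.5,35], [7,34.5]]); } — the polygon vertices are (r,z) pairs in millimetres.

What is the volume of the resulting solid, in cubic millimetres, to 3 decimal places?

Profile (r,z), 7 vertices: (4,12.5) (11.5,3) (17.5,5) (20,27.5) (14.5,35.5) (9.5,35) (7,34.5)
edge 0: (4,12.5)→(11.5,3)  cross = 4·3 − 11.5·12.5 = -131.7500; (r_i+r_j)·cross = 15.5·-131.7500 = -2042.1250
edge 1: (11.5,3)→(17.5,5)  cross = 11.5·5 − 17.5·3 = 5.0000; (r_i+r_j)·cross = 29·5.0000 = 145.0000
edge 2: (17.5,5)→(20,27.5)  cross = 17.5·27.5 − 20·5 = 381.2500; (r_i+r_j)·cross = 37.5·381.2500 = 14296.8750
edge 3: (20,27.5)→(14.5,35.5)  cross = 20·35.5 − 14.5·27.5 = 311.2500; (r_i+r_j)·cross = 34.5·311.2500 = 10738.1250
edge 4: (14.5,35.5)→(9.5,35)  cross = 14.5·35 − 9.5·35.5 = 170.2500; (r_i+r_j)·cross = 24·170.2500 = 4086.0000
edge 5: (9.5,35)→(7,34.5)  cross = 9.5·34.5 − 7·35 = 82.7500; (r_i+r_j)·cross = 16.5·82.7500 = 1365.3750
edge 6: (7,34.5)→(4,12.5)  cross = 7·12.5 − 4·34.5 = -50.5000; (r_i+r_j)·cross = 11·-50.5000 = -555.5000
Σcross = 768.2500 → A = |Σcross|/2 = 384.1250 mm²
Σ(r_i+r_j)·cross = 28033.7500 → first moment M = |Σ|/6 = 4672.2917
R_c = M/A = 4672.2917/384.1250 = 12.1635 mm
θ = 138° = 2.408554 rad
V = θ·R_c·A = 2.408554·12.1635·384.1250 = 11253.469 mm³

Volume = 11253.469 mm³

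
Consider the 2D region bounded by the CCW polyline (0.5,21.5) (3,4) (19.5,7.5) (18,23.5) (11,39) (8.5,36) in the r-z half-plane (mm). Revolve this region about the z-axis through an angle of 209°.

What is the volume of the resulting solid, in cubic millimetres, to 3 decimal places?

Profile (r,z), 6 vertices: (0.5,21.5) (3,4) (19.5,7.5) (18,23.5) (11,39) (8.5,36)
edge 0: (0.5,21.5)→(3,4)  cross = 0.5·4 − 3·21.5 = -62.5000; (r_i+r_j)·cross = 3.5·-62.5000 = -218.7500
edge 1: (3,4)→(19.5,7.5)  cross = 3·7.5 − 19.5·4 = -55.5000; (r_i+r_j)·cross = 22.5·-55.5000 = -1248.7500
edge 2: (19.5,7.5)→(18,23.5)  cross = 19.5·23.5 − 18·7.5 = 323.2500; (r_i+r_j)·cross = 37.5·323.2500 = 12121.8750
edge 3: (18,23.5)→(11,39)  cross = 18·39 − 11·23.5 = 443.5000; (r_i+r_j)·cross = 29·443.5000 = 12861.5000
edge 4: (11,39)→(8.5,36)  cross = 11·36 − 8.5·39 = 64.5000; (r_i+r_j)·cross = 19.5·64.5000 = 1257.7500
edge 5: (8.5,36)→(0.5,21.5)  cross = 8.5·21.5 − 0.5·36 = 164.7500; (r_i+r_j)·cross = 9·164.7500 = 1482.7500
Σcross = 878.0000 → A = |Σcross|/2 = 439.0000 mm²
Σ(r_i+r_j)·cross = 26256.3750 → first moment M = |Σ|/6 = 4376.0625
R_c = M/A = 4376.0625/439.0000 = 9.9683 mm
θ = 209° = 3.647738 rad
V = θ·R_c·A = 3.647738·9.9683·439.0000 = 15962.730 mm³

Volume = 15962.730 mm³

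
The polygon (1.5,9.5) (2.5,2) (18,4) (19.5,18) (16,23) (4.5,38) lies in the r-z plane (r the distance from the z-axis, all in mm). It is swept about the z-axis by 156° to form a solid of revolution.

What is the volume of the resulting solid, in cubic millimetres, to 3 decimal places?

Volume = 11146.563 mm³

Profile (r,z), 6 vertices: (1.5,9.5) (2.5,2) (18,4) (19.5,18) (16,23) (4.5,38)
edge 0: (1.5,9.5)→(2.5,2)  cross = 1.5·2 − 2.5·9.5 = -20.7500; (r_i+r_j)·cross = 4·-20.7500 = -83.0000
edge 1: (2.5,2)→(18,4)  cross = 2.5·4 − 18·2 = -26.0000; (r_i+r_j)·cross = 20.5·-26.0000 = -533.0000
edge 2: (18,4)→(19.5,18)  cross = 18·18 − 19.5·4 = 246.0000; (r_i+r_j)·cross = 37.5·246.0000 = 9225.0000
edge 3: (19.5,18)→(16,23)  cross = 19.5·23 − 16·18 = 160.5000; (r_i+r_j)·cross = 35.5·160.5000 = 5697.7500
edge 4: (16,23)→(4.5,38)  cross = 16·38 − 4.5·23 = 504.5000; (r_i+r_j)·cross = 20.5·504.5000 = 10342.2500
edge 5: (4.5,38)→(1.5,9.5)  cross = 4.5·9.5 − 1.5·38 = -14.2500; (r_i+r_j)·cross = 6·-14.2500 = -85.5000
Σcross = 850.0000 → A = |Σcross|/2 = 425.0000 mm²
Σ(r_i+r_j)·cross = 24563.5000 → first moment M = |Σ|/6 = 4093.9167
R_c = M/A = 4093.9167/425.0000 = 9.6327 mm
θ = 156° = 2.722714 rad
V = θ·R_c·A = 2.722714·9.6327·425.0000 = 11146.563 mm³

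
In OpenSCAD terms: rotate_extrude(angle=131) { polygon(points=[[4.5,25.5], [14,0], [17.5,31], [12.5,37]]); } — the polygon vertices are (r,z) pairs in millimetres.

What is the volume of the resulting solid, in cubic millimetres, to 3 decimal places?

Volume = 6651.369 mm³

Profile (r,z), 4 vertices: (4.5,25.5) (14,0) (17.5,31) (12.5,37)
edge 0: (4.5,25.5)→(14,0)  cross = 4.5·0 − 14·25.5 = -357.0000; (r_i+r_j)·cross = 18.5·-357.0000 = -6604.5000
edge 1: (14,0)→(17.5,31)  cross = 14·31 − 17.5·0 = 434.0000; (r_i+r_j)·cross = 31.5·434.0000 = 13671.0000
edge 2: (17.5,31)→(12.5,37)  cross = 17.5·37 − 12.5·31 = 260.0000; (r_i+r_j)·cross = 30·260.0000 = 7800.0000
edge 3: (12.5,37)→(4.5,25.5)  cross = 12.5·25.5 − 4.5·37 = 152.2500; (r_i+r_j)·cross = 17·152.2500 = 2588.2500
Σcross = 489.2500 → A = |Σcross|/2 = 244.6250 mm²
Σ(r_i+r_j)·cross = 17454.7500 → first moment M = |Σ|/6 = 2909.1250
R_c = M/A = 2909.1250/244.6250 = 11.8922 mm
θ = 131° = 2.286381 rad
V = θ·R_c·A = 2.286381·11.8922·244.6250 = 6651.369 mm³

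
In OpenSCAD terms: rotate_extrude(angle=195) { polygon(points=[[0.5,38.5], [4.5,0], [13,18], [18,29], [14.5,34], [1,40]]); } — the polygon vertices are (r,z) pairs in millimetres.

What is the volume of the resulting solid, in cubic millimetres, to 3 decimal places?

Profile (r,z), 6 vertices: (0.5,38.5) (4.5,0) (13,18) (18,29) (14.5,34) (1,40)
edge 0: (0.5,38.5)→(4.5,0)  cross = 0.5·0 − 4.5·38.5 = -173.2500; (r_i+r_j)·cross = 5·-173.2500 = -866.2500
edge 1: (4.5,0)→(13,18)  cross = 4.5·18 − 13·0 = 81.0000; (r_i+r_j)·cross = 17.5·81.0000 = 1417.5000
edge 2: (13,18)→(18,29)  cross = 13·29 − 18·18 = 53.0000; (r_i+r_j)·cross = 31·53.0000 = 1643.0000
edge 3: (18,29)→(14.5,34)  cross = 18·34 − 14.5·29 = 191.5000; (r_i+r_j)·cross = 32.5·191.5000 = 6223.7500
edge 4: (14.5,34)→(1,40)  cross = 14.5·40 − 1·34 = 546.0000; (r_i+r_j)·cross = 15.5·546.0000 = 8463.0000
edge 5: (1,40)→(0.5,38.5)  cross = 1·38.5 − 0.5·40 = 18.5000; (r_i+r_j)·cross = 1.5·18.5000 = 27.7500
Σcross = 716.7500 → A = |Σcross|/2 = 358.3750 mm²
Σ(r_i+r_j)·cross = 16908.7500 → first moment M = |Σ|/6 = 2818.1250
R_c = M/A = 2818.1250/358.3750 = 7.8636 mm
θ = 195° = 3.403392 rad
V = θ·R_c·A = 3.403392·7.8636·358.3750 = 9591.184 mm³

Volume = 9591.184 mm³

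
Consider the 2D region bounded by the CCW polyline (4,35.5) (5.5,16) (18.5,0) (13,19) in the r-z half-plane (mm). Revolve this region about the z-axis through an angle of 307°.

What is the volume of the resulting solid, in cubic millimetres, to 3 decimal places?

Profile (r,z), 4 vertices: (4,35.5) (5.5,16) (18.5,0) (13,19)
edge 0: (4,35.5)→(5.5,16)  cross = 4·16 − 5.5·35.5 = -131.2500; (r_i+r_j)·cross = 9.5·-131.2500 = -1246.8750
edge 1: (5.5,16)→(18.5,0)  cross = 5.5·0 − 18.5·16 = -296.0000; (r_i+r_j)·cross = 24·-296.0000 = -7104.0000
edge 2: (18.5,0)→(13,19)  cross = 18.5·19 − 13·0 = 351.5000; (r_i+r_j)·cross = 31.5·351.5000 = 11072.2500
edge 3: (13,19)→(4,35.5)  cross = 13·35.5 − 4·19 = 385.5000; (r_i+r_j)·cross = 17·385.5000 = 6553.5000
Σcross = 309.7500 → A = |Σcross|/2 = 154.8750 mm²
Σ(r_i+r_j)·cross = 9274.8750 → first moment M = |Σ|/6 = 1545.8125
R_c = M/A = 1545.8125/154.8750 = 9.9810 mm
θ = 307° = 5.358161 rad
V = θ·R_c·A = 5.358161·9.9810·154.8750 = 8282.712 mm³

Volume = 8282.712 mm³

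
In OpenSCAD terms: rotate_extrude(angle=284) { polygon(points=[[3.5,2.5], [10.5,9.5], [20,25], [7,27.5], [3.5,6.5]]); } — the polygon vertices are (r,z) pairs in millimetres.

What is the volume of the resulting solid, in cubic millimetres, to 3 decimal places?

Volume = 9751.034 mm³

Profile (r,z), 5 vertices: (3.5,2.5) (10.5,9.5) (20,25) (7,27.5) (3.5,6.5)
edge 0: (3.5,2.5)→(10.5,9.5)  cross = 3.5·9.5 − 10.5·2.5 = 7.0000; (r_i+r_j)·cross = 14·7.0000 = 98.0000
edge 1: (10.5,9.5)→(20,25)  cross = 10.5·25 − 20·9.5 = 72.5000; (r_i+r_j)·cross = 30.5·72.5000 = 2211.2500
edge 2: (20,25)→(7,27.5)  cross = 20·27.5 − 7·25 = 375.0000; (r_i+r_j)·cross = 27·375.0000 = 10125.0000
edge 3: (7,27.5)→(3.5,6.5)  cross = 7·6.5 − 3.5·27.5 = -50.7500; (r_i+r_j)·cross = 10.5·-50.7500 = -532.8750
edge 4: (3.5,6.5)→(3.5,2.5)  cross = 3.5·2.5 − 3.5·6.5 = -14.0000; (r_i+r_j)·cross = 7·-14.0000 = -98.0000
Σcross = 389.7500 → A = |Σcross|/2 = 194.8750 mm²
Σ(r_i+r_j)·cross = 11803.3750 → first moment M = |Σ|/6 = 1967.2292
R_c = M/A = 1967.2292/194.8750 = 10.0948 mm
θ = 284° = 4.956735 rad
V = θ·R_c·A = 4.956735·10.0948·194.8750 = 9751.034 mm³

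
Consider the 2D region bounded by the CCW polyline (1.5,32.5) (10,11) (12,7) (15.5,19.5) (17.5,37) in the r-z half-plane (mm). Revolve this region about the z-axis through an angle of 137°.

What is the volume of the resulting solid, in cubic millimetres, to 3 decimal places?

Volume = 6358.536 mm³

Profile (r,z), 5 vertices: (1.5,32.5) (10,11) (12,7) (15.5,19.5) (17.5,37)
edge 0: (1.5,32.5)→(10,11)  cross = 1.5·11 − 10·32.5 = -308.5000; (r_i+r_j)·cross = 11.5·-308.5000 = -3547.7500
edge 1: (10,11)→(12,7)  cross = 10·7 − 12·11 = -62.0000; (r_i+r_j)·cross = 22·-62.0000 = -1364.0000
edge 2: (12,7)→(15.5,19.5)  cross = 12·19.5 − 15.5·7 = 125.5000; (r_i+r_j)·cross = 27.5·125.5000 = 3451.2500
edge 3: (15.5,19.5)→(17.5,37)  cross = 15.5·37 − 17.5·19.5 = 232.2500; (r_i+r_j)·cross = 33·232.2500 = 7664.2500
edge 4: (17.5,37)→(1.5,32.5)  cross = 17.5·32.5 − 1.5·37 = 513.2500; (r_i+r_j)·cross = 19·513.2500 = 9751.7500
Σcross = 500.5000 → A = |Σcross|/2 = 250.2500 mm²
Σ(r_i+r_j)·cross = 15955.5000 → first moment M = |Σ|/6 = 2659.2500
R_c = M/A = 2659.2500/250.2500 = 10.6264 mm
θ = 137° = 2.391101 rad
V = θ·R_c·A = 2.391101·10.6264·250.2500 = 6358.536 mm³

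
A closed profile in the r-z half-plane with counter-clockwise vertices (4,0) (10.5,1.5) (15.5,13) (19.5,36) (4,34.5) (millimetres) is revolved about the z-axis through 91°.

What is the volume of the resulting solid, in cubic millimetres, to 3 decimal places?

Volume = 6620.519 mm³

Profile (r,z), 5 vertices: (4,0) (10.5,1.5) (15.5,13) (19.5,36) (4,34.5)
edge 0: (4,0)→(10.5,1.5)  cross = 4·1.5 − 10.5·0 = 6.0000; (r_i+r_j)·cross = 14.5·6.0000 = 87.0000
edge 1: (10.5,1.5)→(15.5,13)  cross = 10.5·13 − 15.5·1.5 = 113.2500; (r_i+r_j)·cross = 26·113.2500 = 2944.5000
edge 2: (15.5,13)→(19.5,36)  cross = 15.5·36 − 19.5·13 = 304.5000; (r_i+r_j)·cross = 35·304.5000 = 10657.5000
edge 3: (19.5,36)→(4,34.5)  cross = 19.5·34.5 − 4·36 = 528.7500; (r_i+r_j)·cross = 23.5·528.7500 = 12425.6250
edge 4: (4,34.5)→(4,0)  cross = 4·0 − 4·34.5 = -138.0000; (r_i+r_j)·cross = 8·-138.0000 = -1104.0000
Σcross = 814.5000 → A = |Σcross|/2 = 407.2500 mm²
Σ(r_i+r_j)·cross = 25010.6250 → first moment M = |Σ|/6 = 4168.4375
R_c = M/A = 4168.4375/407.2500 = 10.2356 mm
θ = 91° = 1.588250 rad
V = θ·R_c·A = 1.588250·10.2356·407.2500 = 6620.519 mm³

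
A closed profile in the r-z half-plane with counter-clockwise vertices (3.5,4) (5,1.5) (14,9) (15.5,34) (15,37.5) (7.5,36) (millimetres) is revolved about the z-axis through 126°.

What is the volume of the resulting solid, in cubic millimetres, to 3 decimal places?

Profile (r,z), 6 vertices: (3.5,4) (5,1.5) (14,9) (15.5,34) (15,37.5) (7.5,36)
edge 0: (3.5,4)→(5,1.5)  cross = 3.5·1.5 − 5·4 = -14.7500; (r_i+r_j)·cross = 8.5·-14.7500 = -125.3750
edge 1: (5,1.5)→(14,9)  cross = 5·9 − 14·1.5 = 24.0000; (r_i+r_j)·cross = 19·24.0000 = 456.0000
edge 2: (14,9)→(15.5,34)  cross = 14·34 − 15.5·9 = 336.5000; (r_i+r_j)·cross = 29.5·336.5000 = 9926.7500
edge 3: (15.5,34)→(15,37.5)  cross = 15.5·37.5 − 15·34 = 71.2500; (r_i+r_j)·cross = 30.5·71.2500 = 2173.1250
edge 4: (15,37.5)→(7.5,36)  cross = 15·36 − 7.5·37.5 = 258.7500; (r_i+r_j)·cross = 22.5·258.7500 = 5821.8750
edge 5: (7.5,36)→(3.5,4)  cross = 7.5·4 − 3.5·36 = -96.0000; (r_i+r_j)·cross = 11·-96.0000 = -1056.0000
Σcross = 579.7500 → A = |Σcross|/2 = 289.8750 mm²
Σ(r_i+r_j)·cross = 17196.3750 → first moment M = |Σ|/6 = 2866.0625
R_c = M/A = 2866.0625/289.8750 = 9.8872 mm
θ = 126° = 2.199115 rad
V = θ·R_c·A = 2.199115·9.8872·289.8750 = 6302.801 mm³

Volume = 6302.801 mm³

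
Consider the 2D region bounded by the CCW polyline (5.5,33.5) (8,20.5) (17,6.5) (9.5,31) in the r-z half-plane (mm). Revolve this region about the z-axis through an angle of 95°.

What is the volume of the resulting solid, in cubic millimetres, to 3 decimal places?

Volume = 1391.944 mm³

Profile (r,z), 4 vertices: (5.5,33.5) (8,20.5) (17,6.5) (9.5,31)
edge 0: (5.5,33.5)→(8,20.5)  cross = 5.5·20.5 − 8·33.5 = -155.2500; (r_i+r_j)·cross = 13.5·-155.2500 = -2095.8750
edge 1: (8,20.5)→(17,6.5)  cross = 8·6.5 − 17·20.5 = -296.5000; (r_i+r_j)·cross = 25·-296.5000 = -7412.5000
edge 2: (17,6.5)→(9.5,31)  cross = 17·31 − 9.5·6.5 = 465.2500; (r_i+r_j)·cross = 26.5·465.2500 = 12329.1250
edge 3: (9.5,31)→(5.5,33.5)  cross = 9.5·33.5 − 5.5·31 = 147.7500; (r_i+r_j)·cross = 15·147.7500 = 2216.2500
Σcross = 161.2500 → A = |Σcross|/2 = 80.6250 mm²
Σ(r_i+r_j)·cross = 5037.0000 → first moment M = |Σ|/6 = 839.5000
R_c = M/A = 839.5000/80.6250 = 10.4124 mm
θ = 95° = 1.658063 rad
V = θ·R_c·A = 1.658063·10.4124·80.6250 = 1391.944 mm³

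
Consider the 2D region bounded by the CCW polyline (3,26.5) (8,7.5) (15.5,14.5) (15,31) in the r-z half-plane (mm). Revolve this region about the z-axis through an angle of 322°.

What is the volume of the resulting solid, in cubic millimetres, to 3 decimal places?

Volume = 10689.281 mm³

Profile (r,z), 4 vertices: (3,26.5) (8,7.5) (15.5,14.5) (15,31)
edge 0: (3,26.5)→(8,7.5)  cross = 3·7.5 − 8·26.5 = -189.5000; (r_i+r_j)·cross = 11·-189.5000 = -2084.5000
edge 1: (8,7.5)→(15.5,14.5)  cross = 8·14.5 − 15.5·7.5 = -0.2500; (r_i+r_j)·cross = 23.5·-0.2500 = -5.8750
edge 2: (15.5,14.5)→(15,31)  cross = 15.5·31 − 15·14.5 = 263.0000; (r_i+r_j)·cross = 30.5·263.0000 = 8021.5000
edge 3: (15,31)→(3,26.5)  cross = 15·26.5 − 3·31 = 304.5000; (r_i+r_j)·cross = 18·304.5000 = 5481.0000
Σcross = 377.7500 → A = |Σcross|/2 = 188.8750 mm²
Σ(r_i+r_j)·cross = 11412.1250 → first moment M = |Σ|/6 = 1902.0208
R_c = M/A = 1902.0208/188.8750 = 10.0703 mm
θ = 322° = 5.619960 rad
V = θ·R_c·A = 5.619960·10.0703·188.8750 = 10689.281 mm³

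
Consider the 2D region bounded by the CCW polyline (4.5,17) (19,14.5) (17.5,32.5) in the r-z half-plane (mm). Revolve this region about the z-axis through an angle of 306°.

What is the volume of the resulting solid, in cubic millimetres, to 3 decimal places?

Profile (r,z), 3 vertices: (4.5,17) (19,14.5) (17.5,32.5)
edge 0: (4.5,17)→(19,14.5)  cross = 4.5·14.5 − 19·17 = -257.7500; (r_i+r_j)·cross = 23.5·-257.7500 = -6057.1250
edge 1: (19,14.5)→(17.5,32.5)  cross = 19·32.5 − 17.5·14.5 = 363.7500; (r_i+r_j)·cross = 36.5·363.7500 = 13276.8750
edge 2: (17.5,32.5)→(4.5,17)  cross = 17.5·17 − 4.5·32.5 = 151.2500; (r_i+r_j)·cross = 22·151.2500 = 3327.5000
Σcross = 257.2500 → A = |Σcross|/2 = 128.6250 mm²
Σ(r_i+r_j)·cross = 10547.2500 → first moment M = |Σ|/6 = 1757.8750
R_c = M/A = 1757.8750/128.6250 = 13.6667 mm
θ = 306° = 5.340708 rad
V = θ·R_c·A = 5.340708·13.6667·128.6250 = 9388.296 mm³

Volume = 9388.296 mm³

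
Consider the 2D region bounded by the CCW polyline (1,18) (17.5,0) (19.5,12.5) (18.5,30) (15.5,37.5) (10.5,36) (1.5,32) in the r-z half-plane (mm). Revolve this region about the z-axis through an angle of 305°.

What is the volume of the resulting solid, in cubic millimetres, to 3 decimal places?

Volume = 27617.265 mm³

Profile (r,z), 7 vertices: (1,18) (17.5,0) (19.5,12.5) (18.5,30) (15.5,37.5) (10.5,36) (1.5,32)
edge 0: (1,18)→(17.5,0)  cross = 1·0 − 17.5·18 = -315.0000; (r_i+r_j)·cross = 18.5·-315.0000 = -5827.5000
edge 1: (17.5,0)→(19.5,12.5)  cross = 17.5·12.5 − 19.5·0 = 218.7500; (r_i+r_j)·cross = 37·218.7500 = 8093.7500
edge 2: (19.5,12.5)→(18.5,30)  cross = 19.5·30 − 18.5·12.5 = 353.7500; (r_i+r_j)·cross = 38·353.7500 = 13442.5000
edge 3: (18.5,30)→(15.5,37.5)  cross = 18.5·37.5 − 15.5·30 = 228.7500; (r_i+r_j)·cross = 34·228.7500 = 7777.5000
edge 4: (15.5,37.5)→(10.5,36)  cross = 15.5·36 − 10.5·37.5 = 164.2500; (r_i+r_j)·cross = 26·164.2500 = 4270.5000
edge 5: (10.5,36)→(1.5,32)  cross = 10.5·32 − 1.5·36 = 282.0000; (r_i+r_j)·cross = 12·282.0000 = 3384.0000
edge 6: (1.5,32)→(1,18)  cross = 1.5·18 − 1·32 = -5.0000; (r_i+r_j)·cross = 2.5·-5.0000 = -12.5000
Σcross = 927.5000 → A = |Σcross|/2 = 463.7500 mm²
Σ(r_i+r_j)·cross = 31128.2500 → first moment M = |Σ|/6 = 5188.0417
R_c = M/A = 5188.0417/463.7500 = 11.1872 mm
θ = 305° = 5.323254 rad
V = θ·R_c·A = 5.323254·11.1872·463.7500 = 27617.265 mm³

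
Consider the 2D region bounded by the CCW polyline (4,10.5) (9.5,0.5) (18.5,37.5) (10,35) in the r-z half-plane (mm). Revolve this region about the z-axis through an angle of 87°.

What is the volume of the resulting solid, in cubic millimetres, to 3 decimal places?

Volume = 3966.314 mm³

Profile (r,z), 4 vertices: (4,10.5) (9.5,0.5) (18.5,37.5) (10,35)
edge 0: (4,10.5)→(9.5,0.5)  cross = 4·0.5 − 9.5·10.5 = -97.7500; (r_i+r_j)·cross = 13.5·-97.7500 = -1319.6250
edge 1: (9.5,0.5)→(18.5,37.5)  cross = 9.5·37.5 − 18.5·0.5 = 347.0000; (r_i+r_j)·cross = 28·347.0000 = 9716.0000
edge 2: (18.5,37.5)→(10,35)  cross = 18.5·35 − 10·37.5 = 272.5000; (r_i+r_j)·cross = 28.5·272.5000 = 7766.2500
edge 3: (10,35)→(4,10.5)  cross = 10·10.5 − 4·35 = -35.0000; (r_i+r_j)·cross = 14·-35.0000 = -490.0000
Σcross = 486.7500 → A = |Σcross|/2 = 243.3750 mm²
Σ(r_i+r_j)·cross = 15672.6250 → first moment M = |Σ|/6 = 2612.1042
R_c = M/A = 2612.1042/243.3750 = 10.7328 mm
θ = 87° = 1.518436 rad
V = θ·R_c·A = 1.518436·10.7328·243.3750 = 3966.314 mm³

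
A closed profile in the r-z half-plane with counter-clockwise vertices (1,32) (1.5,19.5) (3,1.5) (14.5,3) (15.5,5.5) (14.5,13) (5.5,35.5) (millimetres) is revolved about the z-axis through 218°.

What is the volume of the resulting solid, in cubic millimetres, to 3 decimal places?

Profile (r,z), 7 vertices: (1,32) (1.5,19.5) (3,1.5) (14.5,3) (15.5,5.5) (14.5,13) (5.5,35.5)
edge 0: (1,32)→(1.5,19.5)  cross = 1·19.5 − 1.5·32 = -28.5000; (r_i+r_j)·cross = 2.5·-28.5000 = -71.2500
edge 1: (1.5,19.5)→(3,1.5)  cross = 1.5·1.5 − 3·19.5 = -56.2500; (r_i+r_j)·cross = 4.5·-56.2500 = -253.1250
edge 2: (3,1.5)→(14.5,3)  cross = 3·3 − 14.5·1.5 = -12.7500; (r_i+r_j)·cross = 17.5·-12.7500 = -223.1250
edge 3: (14.5,3)→(15.5,5.5)  cross = 14.5·5.5 − 15.5·3 = 33.2500; (r_i+r_j)·cross = 30·33.2500 = 997.5000
edge 4: (15.5,5.5)→(14.5,13)  cross = 15.5·13 − 14.5·5.5 = 121.7500; (r_i+r_j)·cross = 30·121.7500 = 3652.5000
edge 5: (14.5,13)→(5.5,35.5)  cross = 14.5·35.5 − 5.5·13 = 443.2500; (r_i+r_j)·cross = 20·443.2500 = 8865.0000
edge 6: (5.5,35.5)→(1,32)  cross = 5.5·32 − 1·35.5 = 140.5000; (r_i+r_j)·cross = 6.5·140.5000 = 913.2500
Σcross = 641.2500 → A = |Σcross|/2 = 320.6250 mm²
Σ(r_i+r_j)·cross = 13880.7500 → first moment M = |Σ|/6 = 2313.4583
R_c = M/A = 2313.4583/320.6250 = 7.2155 mm
θ = 218° = 3.804818 rad
V = θ·R_c·A = 3.804818·7.2155·320.6250 = 8802.287 mm³

Volume = 8802.287 mm³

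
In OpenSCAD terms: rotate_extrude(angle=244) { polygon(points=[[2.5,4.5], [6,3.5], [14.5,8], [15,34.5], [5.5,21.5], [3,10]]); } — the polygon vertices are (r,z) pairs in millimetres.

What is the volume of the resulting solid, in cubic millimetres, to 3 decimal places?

Volume = 9640.946 mm³

Profile (r,z), 6 vertices: (2.5,4.5) (6,3.5) (14.5,8) (15,34.5) (5.5,21.5) (3,10)
edge 0: (2.5,4.5)→(6,3.5)  cross = 2.5·3.5 − 6·4.5 = -18.2500; (r_i+r_j)·cross = 8.5·-18.2500 = -155.1250
edge 1: (6,3.5)→(14.5,8)  cross = 6·8 − 14.5·3.5 = -2.7500; (r_i+r_j)·cross = 20.5·-2.7500 = -56.3750
edge 2: (14.5,8)→(15,34.5)  cross = 14.5·34.5 − 15·8 = 380.2500; (r_i+r_j)·cross = 29.5·380.2500 = 11217.3750
edge 3: (15,34.5)→(5.5,21.5)  cross = 15·21.5 − 5.5·34.5 = 132.7500; (r_i+r_j)·cross = 20.5·132.7500 = 2721.3750
edge 4: (5.5,21.5)→(3,10)  cross = 5.5·10 − 3·21.5 = -9.5000; (r_i+r_j)·cross = 8.5·-9.5000 = -80.7500
edge 5: (3,10)→(2.5,4.5)  cross = 3·4.5 − 2.5·10 = -11.5000; (r_i+r_j)·cross = 5.5·-11.5000 = -63.2500
Σcross = 471.0000 → A = |Σcross|/2 = 235.5000 mm²
Σ(r_i+r_j)·cross = 13583.2500 → first moment M = |Σ|/6 = 2263.8750
R_c = M/A = 2263.8750/235.5000 = 9.6131 mm
θ = 244° = 4.258603 rad
V = θ·R_c·A = 4.258603·9.6131·235.5000 = 9640.946 mm³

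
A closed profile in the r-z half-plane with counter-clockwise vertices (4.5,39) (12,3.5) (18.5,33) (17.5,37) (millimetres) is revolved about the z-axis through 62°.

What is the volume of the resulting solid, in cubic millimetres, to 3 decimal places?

Volume = 3218.358 mm³

Profile (r,z), 4 vertices: (4.5,39) (12,3.5) (18.5,33) (17.5,37)
edge 0: (4.5,39)→(12,3.5)  cross = 4.5·3.5 − 12·39 = -452.2500; (r_i+r_j)·cross = 16.5·-452.2500 = -7462.1250
edge 1: (12,3.5)→(18.5,33)  cross = 12·33 − 18.5·3.5 = 331.2500; (r_i+r_j)·cross = 30.5·331.2500 = 10103.1250
edge 2: (18.5,33)→(17.5,37)  cross = 18.5·37 − 17.5·33 = 107.0000; (r_i+r_j)·cross = 36·107.0000 = 3852.0000
edge 3: (17.5,37)→(4.5,39)  cross = 17.5·39 − 4.5·37 = 516.0000; (r_i+r_j)·cross = 22·516.0000 = 11352.0000
Σcross = 502.0000 → A = |Σcross|/2 = 251.0000 mm²
Σ(r_i+r_j)·cross = 17845.0000 → first moment M = |Σ|/6 = 2974.1667
R_c = M/A = 2974.1667/251.0000 = 11.8493 mm
θ = 62° = 1.082104 rad
V = θ·R_c·A = 1.082104·11.8493·251.0000 = 3218.358 mm³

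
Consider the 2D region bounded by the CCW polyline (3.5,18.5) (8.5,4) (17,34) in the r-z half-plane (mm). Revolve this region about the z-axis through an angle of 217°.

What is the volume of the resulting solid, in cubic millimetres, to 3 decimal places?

Profile (r,z), 3 vertices: (3.5,18.5) (8.5,4) (17,34)
edge 0: (3.5,18.5)→(8.5,4)  cross = 3.5·4 − 8.5·18.5 = -143.2500; (r_i+r_j)·cross = 12·-143.2500 = -1719.0000
edge 1: (8.5,4)→(17,34)  cross = 8.5·34 − 17·4 = 221.0000; (r_i+r_j)·cross = 25.5·221.0000 = 5635.5000
edge 2: (17,34)→(3.5,18.5)  cross = 17·18.5 − 3.5·34 = 195.5000; (r_i+r_j)·cross = 20.5·195.5000 = 4007.7500
Σcross = 273.2500 → A = |Σcross|/2 = 136.6250 mm²
Σ(r_i+r_j)·cross = 7924.2500 → first moment M = |Σ|/6 = 1320.7083
R_c = M/A = 1320.7083/136.6250 = 9.6667 mm
θ = 217° = 3.787364 rad
V = θ·R_c·A = 3.787364·9.6667·136.6250 = 5002.004 mm³

Volume = 5002.004 mm³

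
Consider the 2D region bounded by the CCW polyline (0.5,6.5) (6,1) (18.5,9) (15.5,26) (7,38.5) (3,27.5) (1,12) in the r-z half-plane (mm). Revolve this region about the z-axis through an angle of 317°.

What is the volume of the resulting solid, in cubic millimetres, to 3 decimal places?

Volume = 20625.075 mm³

Profile (r,z), 7 vertices: (0.5,6.5) (6,1) (18.5,9) (15.5,26) (7,38.5) (3,27.5) (1,12)
edge 0: (0.5,6.5)→(6,1)  cross = 0.5·1 − 6·6.5 = -38.5000; (r_i+r_j)·cross = 6.5·-38.5000 = -250.2500
edge 1: (6,1)→(18.5,9)  cross = 6·9 − 18.5·1 = 35.5000; (r_i+r_j)·cross = 24.5·35.5000 = 869.7500
edge 2: (18.5,9)→(15.5,26)  cross = 18.5·26 − 15.5·9 = 341.5000; (r_i+r_j)·cross = 34·341.5000 = 11611.0000
edge 3: (15.5,26)→(7,38.5)  cross = 15.5·38.5 − 7·26 = 414.7500; (r_i+r_j)·cross = 22.5·414.7500 = 9331.8750
edge 4: (7,38.5)→(3,27.5)  cross = 7·27.5 − 3·38.5 = 77.0000; (r_i+r_j)·cross = 10·77.0000 = 770.0000
edge 5: (3,27.5)→(1,12)  cross = 3·12 − 1·27.5 = 8.5000; (r_i+r_j)·cross = 4·8.5000 = 34.0000
edge 6: (1,12)→(0.5,6.5)  cross = 1·6.5 − 0.5·12 = 0.5000; (r_i+r_j)·cross = 1.5·0.5000 = 0.7500
Σcross = 839.2500 → A = |Σcross|/2 = 419.6250 mm²
Σ(r_i+r_j)·cross = 22367.1250 → first moment M = |Σ|/6 = 3727.8542
R_c = M/A = 3727.8542/419.6250 = 8.8838 mm
θ = 317° = 5.532694 rad
V = θ·R_c·A = 5.532694·8.8838·419.6250 = 20625.075 mm³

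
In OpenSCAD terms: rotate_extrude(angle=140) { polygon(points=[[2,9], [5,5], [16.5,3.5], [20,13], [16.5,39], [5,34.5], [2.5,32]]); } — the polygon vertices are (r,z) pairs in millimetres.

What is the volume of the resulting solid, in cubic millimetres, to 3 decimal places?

Volume = 13310.855 mm³

Profile (r,z), 7 vertices: (2,9) (5,5) (16.5,3.5) (20,13) (16.5,39) (5,34.5) (2.5,32)
edge 0: (2,9)→(5,5)  cross = 2·5 − 5·9 = -35.0000; (r_i+r_j)·cross = 7·-35.0000 = -245.0000
edge 1: (5,5)→(16.5,3.5)  cross = 5·3.5 − 16.5·5 = -65.0000; (r_i+r_j)·cross = 21.5·-65.0000 = -1397.5000
edge 2: (16.5,3.5)→(20,13)  cross = 16.5·13 − 20·3.5 = 144.5000; (r_i+r_j)·cross = 36.5·144.5000 = 5274.2500
edge 3: (20,13)→(16.5,39)  cross = 20·39 − 16.5·13 = 565.5000; (r_i+r_j)·cross = 36.5·565.5000 = 20640.7500
edge 4: (16.5,39)→(5,34.5)  cross = 16.5·34.5 − 5·39 = 374.2500; (r_i+r_j)·cross = 21.5·374.2500 = 8046.3750
edge 5: (5,34.5)→(2.5,32)  cross = 5·32 − 2.5·34.5 = 73.7500; (r_i+r_j)·cross = 7.5·73.7500 = 553.1250
edge 6: (2.5,32)→(2,9)  cross = 2.5·9 − 2·32 = -41.5000; (r_i+r_j)·cross = 4.5·-41.5000 = -186.7500
Σcross = 1016.5000 → A = |Σcross|/2 = 508.2500 mm²
Σ(r_i+r_j)·cross = 32685.2500 → first moment M = |Σ|/6 = 5447.5417
R_c = M/A = 5447.5417/508.2500 = 10.7182 mm
θ = 140° = 2.443461 rad
V = θ·R_c·A = 2.443461·10.7182·508.2500 = 13310.855 mm³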